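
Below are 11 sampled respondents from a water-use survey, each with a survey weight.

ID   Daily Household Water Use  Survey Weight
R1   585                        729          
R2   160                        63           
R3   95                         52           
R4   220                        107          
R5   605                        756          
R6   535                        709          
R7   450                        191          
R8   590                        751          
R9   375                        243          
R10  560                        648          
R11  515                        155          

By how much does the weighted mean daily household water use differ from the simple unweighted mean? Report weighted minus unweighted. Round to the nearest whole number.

Unweighted sum = 585 + 160 + 95 + 220 + 605 + 535 + 450 + 590 + 375 + 560 + 515 = 4690
Unweighted mean = 4690 / 11 = 426.36364
Weighted sum = 585×729 + 160×63 + 95×52 + 220×107 + 605×756 + 535×709 + 450×191 + 590×751 + 375×243 + 560×648 + 515×155
  = 426465 + 10080 + 4940 + 23540 + 457380 + 379315 + 85950 + 443090 + 91125 + 362880 + 79825 = 2364590
Sum of weights = 4404
Weighted mean = 2364590 / 4404 = 536.91871
Difference (weighted minus unweighted) = 110.55507

111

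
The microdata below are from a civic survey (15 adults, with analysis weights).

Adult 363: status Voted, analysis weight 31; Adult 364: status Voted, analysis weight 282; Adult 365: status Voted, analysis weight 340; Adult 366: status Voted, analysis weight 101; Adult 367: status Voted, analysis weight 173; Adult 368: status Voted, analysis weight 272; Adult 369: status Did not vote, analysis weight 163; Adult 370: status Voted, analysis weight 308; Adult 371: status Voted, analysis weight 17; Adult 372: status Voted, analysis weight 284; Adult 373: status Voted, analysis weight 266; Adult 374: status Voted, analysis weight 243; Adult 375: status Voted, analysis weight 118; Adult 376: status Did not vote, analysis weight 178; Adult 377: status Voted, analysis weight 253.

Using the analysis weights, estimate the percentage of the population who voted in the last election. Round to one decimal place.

Sum of weights for 'Voted' = 31 + 282 + 340 + 101 + 173 + 272 + 308 + 17 + 284 + 266 + 243 + 118 + 253 = 2688
Total weight = 3029
Weighted proportion = 2688 / 3029 = 0.88742159 → 88.742159%

88.7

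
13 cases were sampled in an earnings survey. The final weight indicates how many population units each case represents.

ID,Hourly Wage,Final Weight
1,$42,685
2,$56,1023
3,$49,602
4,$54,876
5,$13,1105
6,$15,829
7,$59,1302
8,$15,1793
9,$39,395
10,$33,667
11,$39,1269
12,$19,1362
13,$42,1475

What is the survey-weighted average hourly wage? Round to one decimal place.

Weighted sum = 468108
Sum of weights = 13383
Weighted mean = 468108 / 13383 = 34.977808

35.0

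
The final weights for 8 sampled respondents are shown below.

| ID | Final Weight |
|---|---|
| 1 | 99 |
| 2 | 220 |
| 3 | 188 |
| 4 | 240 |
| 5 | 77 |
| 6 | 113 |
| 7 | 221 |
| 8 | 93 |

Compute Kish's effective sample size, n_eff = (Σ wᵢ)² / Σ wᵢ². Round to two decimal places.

6.88

Σ wᵢ = 99 + 220 + 188 + 240 + 77 + 113 + 221 + 93 = 1251
Σ wᵢ² = 9801 + 48400 + 35344 + 57600 + 5929 + 12769 + 48841 + 8649 = 227333
n_eff = 1251² / 227333 = 1565001 / 227333 = 6.8841787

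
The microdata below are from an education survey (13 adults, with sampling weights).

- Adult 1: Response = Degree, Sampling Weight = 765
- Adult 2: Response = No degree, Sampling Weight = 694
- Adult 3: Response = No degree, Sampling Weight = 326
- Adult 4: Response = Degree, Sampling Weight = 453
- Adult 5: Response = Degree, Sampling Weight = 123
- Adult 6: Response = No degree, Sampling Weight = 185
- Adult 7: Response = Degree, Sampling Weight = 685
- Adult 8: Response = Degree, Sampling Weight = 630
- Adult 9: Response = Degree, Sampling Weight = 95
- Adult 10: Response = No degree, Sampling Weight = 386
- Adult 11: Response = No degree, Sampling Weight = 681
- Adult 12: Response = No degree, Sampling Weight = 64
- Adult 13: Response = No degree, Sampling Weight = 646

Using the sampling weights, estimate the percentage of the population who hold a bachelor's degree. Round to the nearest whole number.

Sum of weights for 'Degree' = 765 + 453 + 123 + 685 + 630 + 95 = 2751
Total weight = 5733
Weighted proportion = 2751 / 5733 = 0.47985348 → 47.985348%

48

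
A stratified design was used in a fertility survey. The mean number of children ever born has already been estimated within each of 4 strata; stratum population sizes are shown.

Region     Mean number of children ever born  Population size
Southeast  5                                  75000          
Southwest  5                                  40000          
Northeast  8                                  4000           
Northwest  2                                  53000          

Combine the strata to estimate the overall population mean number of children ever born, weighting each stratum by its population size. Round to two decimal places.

4.15

Σ Nₕ·x̄ₕ = 5×75000 + 5×40000 + 8×4000 + 2×53000
  = 713000
Σ Nₕ = 75000 + 40000 + 4000 + 53000 = 172000
Overall mean = 713000 / 172000 = 4.1453488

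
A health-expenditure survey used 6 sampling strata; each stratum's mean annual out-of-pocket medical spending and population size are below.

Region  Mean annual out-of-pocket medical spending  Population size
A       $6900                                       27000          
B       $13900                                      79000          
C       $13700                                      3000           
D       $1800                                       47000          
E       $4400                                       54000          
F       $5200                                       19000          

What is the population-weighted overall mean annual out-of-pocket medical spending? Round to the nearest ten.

Σ Nₕ·x̄ₕ = 6900×27000 + 13900×79000 + 13700×3000 + 1800×47000 + 4400×54000 + 5200×19000
  = 186300000 + 1098100000 + 41100000 + 84600000 + 237600000 + 98800000 = 1746500000
Σ Nₕ = 229000
Overall mean = 1746500000 / 229000 = 7626.6376

7630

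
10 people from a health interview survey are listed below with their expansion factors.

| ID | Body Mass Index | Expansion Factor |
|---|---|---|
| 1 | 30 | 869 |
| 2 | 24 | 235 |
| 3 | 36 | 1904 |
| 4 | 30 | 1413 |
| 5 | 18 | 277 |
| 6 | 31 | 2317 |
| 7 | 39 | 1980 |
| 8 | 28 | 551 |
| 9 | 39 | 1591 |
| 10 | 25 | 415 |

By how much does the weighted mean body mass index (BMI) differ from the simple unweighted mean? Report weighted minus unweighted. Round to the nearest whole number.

Unweighted sum = 30 + 24 + 36 + 30 + 18 + 31 + 39 + 28 + 39 + 25 = 300
Unweighted mean = 300 / 10 = 30
Weighted sum = 30×869 + 24×235 + 36×1904 + 30×1413 + 18×277 + 31×2317 + 39×1980 + 28×551 + 39×1591 + 25×415
  = 26070 + 5640 + 68544 + 42390 + 4986 + 71827 + 77220 + 15428 + 62049 + 10375 = 384529
Sum of weights = 869 + 235 + 1904 + 1413 + 277 + 2317 + 1980 + 551 + 1591 + 415 = 11552
Weighted mean = 384529 / 11552 = 33.28679
Difference (weighted minus unweighted) = 3.2867902

3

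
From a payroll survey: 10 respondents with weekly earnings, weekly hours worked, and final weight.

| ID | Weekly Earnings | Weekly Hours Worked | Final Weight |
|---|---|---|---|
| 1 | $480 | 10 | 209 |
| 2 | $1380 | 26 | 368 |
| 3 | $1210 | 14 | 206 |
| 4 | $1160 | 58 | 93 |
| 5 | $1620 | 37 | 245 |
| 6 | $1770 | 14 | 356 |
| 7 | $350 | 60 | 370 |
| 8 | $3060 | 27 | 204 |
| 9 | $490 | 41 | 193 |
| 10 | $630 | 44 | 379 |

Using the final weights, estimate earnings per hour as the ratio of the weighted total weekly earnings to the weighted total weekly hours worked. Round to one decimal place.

Σ wᵢ·y = 480×209 + 1380×368 + 1210×206 + 1160×93 + 1620×245 + 1770×356 + 350×370 + 3060×204 + 490×193 + 630×379
  = 3079400
Σ wᵢ·x = 10×209 + 26×368 + 14×206 + 58×93 + 37×245 + 14×356 + 60×370 + 27×204 + 41×193 + 44×379
  = 86282
Ratio = 3079400 / 86282 = 35.689947

35.7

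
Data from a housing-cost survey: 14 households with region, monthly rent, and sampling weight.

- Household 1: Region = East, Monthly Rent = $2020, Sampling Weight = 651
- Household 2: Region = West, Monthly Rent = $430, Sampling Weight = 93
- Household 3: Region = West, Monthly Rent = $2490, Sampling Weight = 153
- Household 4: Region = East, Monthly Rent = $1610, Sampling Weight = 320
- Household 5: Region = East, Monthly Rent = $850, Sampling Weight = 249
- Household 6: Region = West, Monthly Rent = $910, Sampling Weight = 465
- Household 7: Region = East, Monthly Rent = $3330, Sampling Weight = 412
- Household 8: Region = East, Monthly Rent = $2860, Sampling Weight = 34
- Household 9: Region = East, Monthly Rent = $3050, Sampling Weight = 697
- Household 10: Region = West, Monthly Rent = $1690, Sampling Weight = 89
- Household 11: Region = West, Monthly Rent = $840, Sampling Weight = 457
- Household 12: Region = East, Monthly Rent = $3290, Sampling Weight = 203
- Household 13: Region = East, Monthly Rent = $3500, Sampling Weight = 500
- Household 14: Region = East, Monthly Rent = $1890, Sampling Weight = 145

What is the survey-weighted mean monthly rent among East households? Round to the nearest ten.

2590

East rows: 1, 4, 5, 7, 8, 9, 12, 13, 14
Weighted sum = 2020×651 + 1610×320 + 850×249 + 3330×412 + 2860×34 + 3050×697 + 3290×203 + 3500×500 + 1890×145
  = 8328840
Sum of weights = 651 + 320 + 249 + 412 + 34 + 697 + 203 + 500 + 145 = 3211
Weighted mean = 8328840 / 3211 = 2593.8462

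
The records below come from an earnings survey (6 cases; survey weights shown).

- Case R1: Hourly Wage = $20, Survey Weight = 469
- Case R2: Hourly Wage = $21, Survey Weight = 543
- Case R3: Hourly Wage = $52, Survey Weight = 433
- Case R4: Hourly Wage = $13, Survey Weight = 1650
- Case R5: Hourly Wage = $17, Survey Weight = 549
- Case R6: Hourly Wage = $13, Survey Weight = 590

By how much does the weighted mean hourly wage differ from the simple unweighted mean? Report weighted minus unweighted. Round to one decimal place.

-3.4

Unweighted sum = 20 + 21 + 52 + 13 + 17 + 13 = 136
Unweighted mean = 136 / 6 = 22.666667
Weighted sum = 20×469 + 21×543 + 52×433 + 13×1650 + 17×549 + 13×590
  = 9380 + 11403 + 22516 + 21450 + 9333 + 7670 = 81752
Sum of weights = 469 + 543 + 433 + 1650 + 549 + 590 = 4234
Weighted mean = 81752 / 4234 = 19.308455
Difference (weighted minus unweighted) = -3.3582113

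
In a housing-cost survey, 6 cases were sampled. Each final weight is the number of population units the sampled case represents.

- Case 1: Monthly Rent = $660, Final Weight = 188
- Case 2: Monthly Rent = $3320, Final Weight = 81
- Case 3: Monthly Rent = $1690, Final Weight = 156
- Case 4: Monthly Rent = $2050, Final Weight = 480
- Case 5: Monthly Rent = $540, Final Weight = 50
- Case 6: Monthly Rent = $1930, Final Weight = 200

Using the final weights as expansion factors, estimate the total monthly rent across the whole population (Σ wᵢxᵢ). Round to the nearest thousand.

2054000

Weighted total = 2053640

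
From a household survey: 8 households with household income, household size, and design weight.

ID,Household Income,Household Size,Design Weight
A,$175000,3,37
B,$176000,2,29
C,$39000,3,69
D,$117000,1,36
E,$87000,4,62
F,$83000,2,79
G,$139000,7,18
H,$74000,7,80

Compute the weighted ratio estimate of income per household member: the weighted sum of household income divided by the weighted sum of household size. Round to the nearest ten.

Σ wᵢ·y = 175000×37 + 176000×29 + 39000×69 + 117000×36 + 87000×62 + 83000×79 + 139000×18 + 74000×80
  = 38855000
Σ wᵢ·x = 3×37 + 2×29 + 3×69 + 1×36 + 4×62 + 2×79 + 7×18 + 7×80
  = 111 + 58 + 207 + 36 + 248 + 158 + 126 + 560 = 1504
Ratio = 38855000 / 1504 = 25834.441

25830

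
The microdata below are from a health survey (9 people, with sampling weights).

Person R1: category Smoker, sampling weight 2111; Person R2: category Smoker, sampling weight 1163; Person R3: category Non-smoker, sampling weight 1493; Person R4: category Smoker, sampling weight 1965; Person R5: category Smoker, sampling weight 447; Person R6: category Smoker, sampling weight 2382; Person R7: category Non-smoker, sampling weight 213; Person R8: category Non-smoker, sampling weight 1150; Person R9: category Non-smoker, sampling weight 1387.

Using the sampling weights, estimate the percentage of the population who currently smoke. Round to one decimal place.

65.5

Sum of weights for 'Smoker' = 2111 + 1163 + 1965 + 447 + 2382 = 8068
Total weight = 2111 + 1163 + 1493 + 1965 + 447 + 2382 + 213 + 1150 + 1387 = 12311
Weighted proportion = 8068 / 12311 = 0.65534887 → 65.534887%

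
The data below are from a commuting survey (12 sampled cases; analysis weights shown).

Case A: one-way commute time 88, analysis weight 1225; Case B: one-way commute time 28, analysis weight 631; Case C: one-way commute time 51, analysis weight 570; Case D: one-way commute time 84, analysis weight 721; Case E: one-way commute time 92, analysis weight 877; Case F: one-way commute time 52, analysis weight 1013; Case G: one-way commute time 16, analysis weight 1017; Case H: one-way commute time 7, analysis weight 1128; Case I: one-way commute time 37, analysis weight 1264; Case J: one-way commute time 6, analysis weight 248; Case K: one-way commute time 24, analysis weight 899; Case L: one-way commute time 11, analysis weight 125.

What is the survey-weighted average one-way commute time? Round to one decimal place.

45.7

Weighted sum = 88×1225 + 28×631 + 51×570 + 84×721 + 92×877 + 52×1013 + 16×1017 + 7×1128 + 37×1264 + 6×248 + 24×899 + 11×125
  = 107800 + 17668 + 29070 + 60564 + 80684 + 52676 + 16272 + 7896 + 46768 + 1488 + 21576 + 1375 = 443837
Sum of weights = 1225 + 631 + 570 + 721 + 877 + 1013 + 1017 + 1128 + 1264 + 248 + 899 + 125 = 9718
Weighted mean = 443837 / 9718 = 45.67164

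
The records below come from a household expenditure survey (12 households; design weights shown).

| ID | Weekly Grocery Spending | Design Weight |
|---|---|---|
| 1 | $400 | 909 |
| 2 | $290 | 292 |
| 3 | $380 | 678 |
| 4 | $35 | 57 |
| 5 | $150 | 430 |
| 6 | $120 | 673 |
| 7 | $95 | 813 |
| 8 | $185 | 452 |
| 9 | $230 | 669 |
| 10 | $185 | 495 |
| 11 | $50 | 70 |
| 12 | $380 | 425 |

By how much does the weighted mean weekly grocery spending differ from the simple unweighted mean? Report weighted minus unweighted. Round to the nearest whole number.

Unweighted sum = 400 + 290 + 380 + 35 + 150 + 120 + 95 + 185 + 230 + 185 + 50 + 380 = 2500
Unweighted mean = 2500 / 12 = 208.33333
Weighted sum = 400×909 + 290×292 + 380×678 + 35×57 + 150×430 + 120×673 + 95×813 + 185×452 + 230×669 + 185×495 + 50×70 + 380×425
  = 1424475
Sum of weights = 909 + 292 + 678 + 57 + 430 + 673 + 813 + 452 + 669 + 495 + 70 + 425 = 5963
Weighted mean = 1424475 / 5963 = 238.88563
Difference (weighted minus unweighted) = 30.552295

31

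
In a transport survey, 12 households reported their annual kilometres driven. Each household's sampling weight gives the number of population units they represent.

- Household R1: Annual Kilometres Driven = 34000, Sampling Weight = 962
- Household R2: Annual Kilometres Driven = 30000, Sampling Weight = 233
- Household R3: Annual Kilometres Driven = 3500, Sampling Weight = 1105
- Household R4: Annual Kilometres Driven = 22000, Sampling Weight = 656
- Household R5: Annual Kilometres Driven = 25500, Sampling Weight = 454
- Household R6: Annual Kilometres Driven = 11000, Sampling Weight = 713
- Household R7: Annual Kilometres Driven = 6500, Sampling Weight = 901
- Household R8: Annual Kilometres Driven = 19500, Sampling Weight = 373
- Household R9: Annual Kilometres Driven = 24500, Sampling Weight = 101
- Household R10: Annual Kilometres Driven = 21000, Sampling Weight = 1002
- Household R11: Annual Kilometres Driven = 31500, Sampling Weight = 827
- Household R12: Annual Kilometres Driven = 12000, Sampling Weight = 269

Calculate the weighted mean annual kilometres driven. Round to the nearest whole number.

18871

Weighted sum = 34000×962 + 30000×233 + 3500×1105 + 22000×656 + 25500×454 + 11000×713 + 6500×901 + 19500×373 + 24500×101 + 21000×1002 + 31500×827 + 12000×269
  = 32708000 + 6990000 + 3867500 + 14432000 + 11577000 + 7843000 + 5856500 + 7273500 + 2474500 + 21042000 + 26050500 + 3228000 = 143342500
Sum of weights = 962 + 233 + 1105 + 656 + 454 + 713 + 901 + 373 + 101 + 1002 + 827 + 269 = 7596
Weighted mean = 143342500 / 7596 = 18870.787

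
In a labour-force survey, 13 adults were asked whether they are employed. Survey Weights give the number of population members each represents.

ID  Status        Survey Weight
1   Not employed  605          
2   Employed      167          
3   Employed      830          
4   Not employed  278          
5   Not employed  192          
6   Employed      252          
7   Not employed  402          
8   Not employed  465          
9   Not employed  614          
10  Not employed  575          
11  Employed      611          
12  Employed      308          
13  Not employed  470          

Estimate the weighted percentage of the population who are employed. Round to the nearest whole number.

Sum of weights for 'Employed' = 167 + 830 + 252 + 611 + 308 = 2168
Total weight = 5769
Weighted proportion = 2168 / 5769 = 0.3758017 → 37.58017%

38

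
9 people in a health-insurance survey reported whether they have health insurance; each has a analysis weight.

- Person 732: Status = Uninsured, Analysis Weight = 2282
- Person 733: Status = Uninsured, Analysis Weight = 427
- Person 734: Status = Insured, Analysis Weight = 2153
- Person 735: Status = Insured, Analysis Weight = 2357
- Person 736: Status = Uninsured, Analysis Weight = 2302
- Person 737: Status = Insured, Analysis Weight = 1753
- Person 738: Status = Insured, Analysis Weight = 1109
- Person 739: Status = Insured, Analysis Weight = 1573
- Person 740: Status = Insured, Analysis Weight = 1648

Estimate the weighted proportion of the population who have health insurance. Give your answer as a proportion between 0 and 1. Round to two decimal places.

0.68

Sum of weights for 'Insured' = 2153 + 2357 + 1753 + 1109 + 1573 + 1648 = 10593
Total weight = 15604
Weighted proportion = 10593 / 15604 = 0.67886439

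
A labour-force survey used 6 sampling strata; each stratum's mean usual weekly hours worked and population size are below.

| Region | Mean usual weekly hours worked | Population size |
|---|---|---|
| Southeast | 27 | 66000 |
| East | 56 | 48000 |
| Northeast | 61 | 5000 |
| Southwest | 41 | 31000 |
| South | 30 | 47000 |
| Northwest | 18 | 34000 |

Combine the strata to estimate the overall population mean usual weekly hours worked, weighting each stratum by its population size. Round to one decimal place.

34.9

Σ Nₕ·x̄ₕ = 27×66000 + 56×48000 + 61×5000 + 41×31000 + 30×47000 + 18×34000
  = 1782000 + 2688000 + 305000 + 1271000 + 1410000 + 612000 = 8068000
Σ Nₕ = 231000
Overall mean = 8068000 / 231000 = 34.926407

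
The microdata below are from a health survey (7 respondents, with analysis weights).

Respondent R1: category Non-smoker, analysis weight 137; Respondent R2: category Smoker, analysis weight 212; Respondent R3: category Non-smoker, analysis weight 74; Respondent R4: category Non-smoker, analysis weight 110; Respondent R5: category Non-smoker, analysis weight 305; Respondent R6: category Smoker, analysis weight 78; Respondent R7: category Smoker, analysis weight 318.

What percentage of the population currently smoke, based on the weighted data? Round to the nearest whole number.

49

Sum of weights for 'Smoker' = 212 + 78 + 318 = 608
Total weight = 1234
Weighted proportion = 608 / 1234 = 0.49270665 → 49.270665%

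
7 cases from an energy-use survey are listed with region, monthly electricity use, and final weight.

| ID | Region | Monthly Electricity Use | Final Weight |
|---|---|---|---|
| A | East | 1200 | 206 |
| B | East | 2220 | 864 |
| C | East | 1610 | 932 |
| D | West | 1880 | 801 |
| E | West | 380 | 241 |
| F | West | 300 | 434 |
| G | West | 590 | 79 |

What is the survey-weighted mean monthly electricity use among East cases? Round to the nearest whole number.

1831

East rows: A, B, C
Weighted sum = 1200×206 + 2220×864 + 1610×932
  = 247200 + 1918080 + 1500520 = 3665800
Sum of weights = 206 + 864 + 932 = 2002
Weighted mean = 3665800 / 2002 = 1831.0689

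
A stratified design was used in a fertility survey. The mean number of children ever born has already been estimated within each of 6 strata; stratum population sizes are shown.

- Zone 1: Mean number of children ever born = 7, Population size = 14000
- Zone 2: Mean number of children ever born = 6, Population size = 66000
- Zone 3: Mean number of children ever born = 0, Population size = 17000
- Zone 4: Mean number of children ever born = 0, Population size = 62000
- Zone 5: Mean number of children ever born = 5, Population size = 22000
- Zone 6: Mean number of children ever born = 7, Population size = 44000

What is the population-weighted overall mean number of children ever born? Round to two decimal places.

4.05

Σ Nₕ·x̄ₕ = 7×14000 + 6×66000 + 0×17000 + 0×62000 + 5×22000 + 7×44000
  = 98000 + 396000 + 0 + 0 + 110000 + 308000 = 912000
Σ Nₕ = 14000 + 66000 + 17000 + 62000 + 22000 + 44000 = 225000
Overall mean = 912000 / 225000 = 4.0533333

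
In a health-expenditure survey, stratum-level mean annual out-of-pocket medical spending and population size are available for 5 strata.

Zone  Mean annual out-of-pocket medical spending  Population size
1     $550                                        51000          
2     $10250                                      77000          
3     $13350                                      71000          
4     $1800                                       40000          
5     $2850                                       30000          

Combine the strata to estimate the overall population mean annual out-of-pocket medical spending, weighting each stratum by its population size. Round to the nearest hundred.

Σ Nₕ·x̄ₕ = 550×51000 + 10250×77000 + 13350×71000 + 1800×40000 + 2850×30000
  = 28050000 + 789250000 + 947850000 + 72000000 + 85500000 = 1922650000
Σ Nₕ = 269000
Overall mean = 1922650000 / 269000 = 7147.3978

7100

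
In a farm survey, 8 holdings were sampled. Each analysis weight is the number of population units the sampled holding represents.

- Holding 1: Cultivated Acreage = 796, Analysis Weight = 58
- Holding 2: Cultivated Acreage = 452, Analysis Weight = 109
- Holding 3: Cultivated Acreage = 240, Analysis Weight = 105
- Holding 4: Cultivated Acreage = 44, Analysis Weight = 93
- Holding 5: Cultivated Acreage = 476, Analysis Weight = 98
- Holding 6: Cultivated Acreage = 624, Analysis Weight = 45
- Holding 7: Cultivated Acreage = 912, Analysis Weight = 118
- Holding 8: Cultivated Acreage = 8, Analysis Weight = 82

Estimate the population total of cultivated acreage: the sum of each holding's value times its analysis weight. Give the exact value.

Weighted total = 796×58 + 452×109 + 240×105 + 44×93 + 476×98 + 624×45 + 912×118 + 8×82
  = 307728

307728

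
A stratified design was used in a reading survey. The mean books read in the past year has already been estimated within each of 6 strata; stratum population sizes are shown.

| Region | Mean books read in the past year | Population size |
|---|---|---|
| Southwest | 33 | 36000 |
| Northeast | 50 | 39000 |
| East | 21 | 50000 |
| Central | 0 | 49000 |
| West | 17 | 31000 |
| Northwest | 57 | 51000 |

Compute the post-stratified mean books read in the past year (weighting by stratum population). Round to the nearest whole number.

30

Σ Nₕ·x̄ₕ = 33×36000 + 50×39000 + 21×50000 + 0×49000 + 17×31000 + 57×51000
  = 1188000 + 1950000 + 1050000 + 0 + 527000 + 2907000 = 7622000
Σ Nₕ = 36000 + 39000 + 50000 + 49000 + 31000 + 51000 = 256000
Overall mean = 7622000 / 256000 = 29.773438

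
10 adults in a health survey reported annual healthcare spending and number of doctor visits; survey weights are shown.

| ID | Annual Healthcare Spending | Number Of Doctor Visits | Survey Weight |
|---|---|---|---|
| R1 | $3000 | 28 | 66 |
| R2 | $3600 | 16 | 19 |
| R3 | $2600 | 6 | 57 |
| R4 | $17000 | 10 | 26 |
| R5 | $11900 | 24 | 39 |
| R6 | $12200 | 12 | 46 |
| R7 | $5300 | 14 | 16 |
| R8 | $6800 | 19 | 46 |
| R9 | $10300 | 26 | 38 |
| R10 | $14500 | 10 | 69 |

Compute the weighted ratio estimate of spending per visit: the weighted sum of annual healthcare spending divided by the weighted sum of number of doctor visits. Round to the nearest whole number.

Σ wᵢ·y = 3000×66 + 3600×19 + 2600×57 + 17000×26 + 11900×39 + 12200×46 + 5300×16 + 6800×46 + 10300×38 + 14500×69
  = 198000 + 68400 + 148200 + 442000 + 464100 + 561200 + 84800 + 312800 + 391400 + 1000500 = 3671400
Σ wᵢ·x = 28×66 + 16×19 + 6×57 + 10×26 + 24×39 + 12×46 + 14×16 + 19×46 + 26×38 + 10×69
  = 7018
Ratio = 3671400 / 7018 = 523.1405

523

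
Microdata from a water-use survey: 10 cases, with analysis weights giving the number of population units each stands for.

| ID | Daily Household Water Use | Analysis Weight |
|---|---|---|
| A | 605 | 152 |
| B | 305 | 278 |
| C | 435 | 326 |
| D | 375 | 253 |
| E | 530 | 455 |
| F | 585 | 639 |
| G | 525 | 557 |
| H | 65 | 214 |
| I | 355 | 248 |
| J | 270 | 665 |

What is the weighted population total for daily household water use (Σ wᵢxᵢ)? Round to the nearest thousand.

Weighted total = 605×152 + 305×278 + 435×326 + 375×253 + 530×455 + 585×639 + 525×557 + 65×214 + 355×248 + 270×665
  = 91960 + 84790 + 141810 + 94875 + 241150 + 373815 + 292425 + 13910 + 88040 + 179550 = 1602325

1602000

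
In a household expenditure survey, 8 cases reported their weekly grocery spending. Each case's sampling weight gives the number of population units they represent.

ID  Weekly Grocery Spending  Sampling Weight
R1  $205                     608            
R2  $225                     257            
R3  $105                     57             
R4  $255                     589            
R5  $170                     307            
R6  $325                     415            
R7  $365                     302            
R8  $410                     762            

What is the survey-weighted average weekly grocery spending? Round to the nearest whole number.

288

Weighted sum = 205×608 + 225×257 + 105×57 + 255×589 + 170×307 + 325×415 + 365×302 + 410×762
  = 948360
Sum of weights = 608 + 257 + 57 + 589 + 307 + 415 + 302 + 762 = 3297
Weighted mean = 948360 / 3297 = 287.64331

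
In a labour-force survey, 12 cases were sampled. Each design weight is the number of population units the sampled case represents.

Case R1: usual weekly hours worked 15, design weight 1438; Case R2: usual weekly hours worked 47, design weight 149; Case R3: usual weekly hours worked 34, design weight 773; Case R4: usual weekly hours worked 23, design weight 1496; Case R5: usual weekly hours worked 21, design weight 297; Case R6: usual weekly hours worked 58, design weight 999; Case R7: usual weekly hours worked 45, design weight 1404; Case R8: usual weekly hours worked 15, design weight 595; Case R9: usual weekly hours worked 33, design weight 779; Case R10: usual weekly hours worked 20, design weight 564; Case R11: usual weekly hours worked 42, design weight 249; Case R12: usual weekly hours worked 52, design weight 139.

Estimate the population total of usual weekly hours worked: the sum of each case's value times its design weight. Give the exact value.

280220

Weighted total = 15×1438 + 47×149 + 34×773 + 23×1496 + 21×297 + 58×999 + 45×1404 + 15×595 + 33×779 + 20×564 + 42×249 + 52×139
  = 280220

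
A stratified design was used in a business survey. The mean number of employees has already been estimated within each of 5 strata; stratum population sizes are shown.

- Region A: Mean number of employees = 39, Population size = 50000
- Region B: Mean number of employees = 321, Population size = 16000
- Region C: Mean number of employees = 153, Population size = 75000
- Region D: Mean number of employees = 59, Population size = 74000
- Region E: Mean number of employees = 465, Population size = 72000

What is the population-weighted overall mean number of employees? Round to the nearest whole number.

197

Σ Nₕ·x̄ₕ = 56407000
Σ Nₕ = 50000 + 16000 + 75000 + 74000 + 72000 = 287000
Overall mean = 56407000 / 287000 = 196.54007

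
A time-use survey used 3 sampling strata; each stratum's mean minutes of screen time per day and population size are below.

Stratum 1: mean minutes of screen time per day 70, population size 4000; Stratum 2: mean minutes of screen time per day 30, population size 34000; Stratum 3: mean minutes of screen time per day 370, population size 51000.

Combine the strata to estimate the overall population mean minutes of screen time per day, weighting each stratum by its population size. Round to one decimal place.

226.6

Σ Nₕ·x̄ₕ = 70×4000 + 30×34000 + 370×51000
  = 280000 + 1020000 + 18870000 = 20170000
Σ Nₕ = 4000 + 34000 + 51000 = 89000
Overall mean = 20170000 / 89000 = 226.62921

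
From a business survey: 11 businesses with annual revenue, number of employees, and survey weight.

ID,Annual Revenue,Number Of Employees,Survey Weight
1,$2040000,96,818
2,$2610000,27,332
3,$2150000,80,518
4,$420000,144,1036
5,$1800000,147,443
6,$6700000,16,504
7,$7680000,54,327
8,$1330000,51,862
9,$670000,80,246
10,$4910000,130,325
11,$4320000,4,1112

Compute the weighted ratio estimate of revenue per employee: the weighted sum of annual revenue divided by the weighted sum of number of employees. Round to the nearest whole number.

Σ wᵢ·y = 2040000×818 + 2610000×332 + 2150000×518 + 420000×1036 + 1800000×443 + 6700000×504 + 7680000×327 + 1330000×862 + 670000×246 + 4910000×325 + 4320000×1112
  = 18480490000
Σ wᵢ·x = 96×818 + 27×332 + 80×518 + 144×1036 + 147×443 + 16×504 + 54×327 + 51×862 + 80×246 + 130×325 + 4×1112
  = 78528 + 8964 + 41440 + 149184 + 65121 + 8064 + 17658 + 43962 + 19680 + 42250 + 4448 = 479299
Ratio = 18480490000 / 479299 = 38557.331

38557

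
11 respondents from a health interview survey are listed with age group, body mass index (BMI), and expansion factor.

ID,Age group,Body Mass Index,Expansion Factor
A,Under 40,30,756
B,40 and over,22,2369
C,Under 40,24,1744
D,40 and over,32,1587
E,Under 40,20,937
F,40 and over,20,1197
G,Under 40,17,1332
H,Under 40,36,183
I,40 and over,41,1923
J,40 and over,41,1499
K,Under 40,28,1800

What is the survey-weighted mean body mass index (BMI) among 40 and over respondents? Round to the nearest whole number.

31

40 and over rows: B, D, F, I, J
Weighted sum = 22×2369 + 32×1587 + 20×1197 + 41×1923 + 41×1499
  = 52118 + 50784 + 23940 + 78843 + 61459 = 267144
Sum of weights = 2369 + 1587 + 1197 + 1923 + 1499 = 8575
Weighted mean = 267144 / 8575 = 31.153819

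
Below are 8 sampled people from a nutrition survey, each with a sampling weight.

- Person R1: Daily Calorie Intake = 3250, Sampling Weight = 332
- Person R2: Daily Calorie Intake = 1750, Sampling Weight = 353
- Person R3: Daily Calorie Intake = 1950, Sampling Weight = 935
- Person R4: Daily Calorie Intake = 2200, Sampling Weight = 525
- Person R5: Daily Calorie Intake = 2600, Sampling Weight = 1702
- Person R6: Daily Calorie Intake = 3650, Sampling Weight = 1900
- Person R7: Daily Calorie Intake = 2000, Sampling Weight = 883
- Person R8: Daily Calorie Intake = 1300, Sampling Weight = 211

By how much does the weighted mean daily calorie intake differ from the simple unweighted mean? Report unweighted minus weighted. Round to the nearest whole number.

-305

Unweighted sum = 3250 + 1750 + 1950 + 2200 + 2600 + 3650 + 2000 + 1300 = 18700
Unweighted mean = 18700 / 8 = 2337.5
Weighted sum = 3250×332 + 1750×353 + 1950×935 + 2200×525 + 2600×1702 + 3650×1900 + 2000×883 + 1300×211
  = 1079000 + 617750 + 1823250 + 1155000 + 4425200 + 6935000 + 1766000 + 274300 = 18075500
Sum of weights = 332 + 353 + 935 + 525 + 1702 + 1900 + 883 + 211 = 6841
Weighted mean = 18075500 / 6841 = 2642.2307
Difference (unweighted minus weighted) = -304.73067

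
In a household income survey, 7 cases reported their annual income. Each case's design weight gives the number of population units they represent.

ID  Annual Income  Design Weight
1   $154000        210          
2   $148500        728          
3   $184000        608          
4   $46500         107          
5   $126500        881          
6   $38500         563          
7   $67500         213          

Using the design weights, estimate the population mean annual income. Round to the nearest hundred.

122300

Weighted sum = 154000×210 + 148500×728 + 184000×608 + 46500×107 + 126500×881 + 38500×563 + 67500×213
  = 32340000 + 108108000 + 111872000 + 4975500 + 111446500 + 21675500 + 14377500 = 404795000
Sum of weights = 210 + 728 + 608 + 107 + 881 + 563 + 213 = 3310
Weighted mean = 404795000 / 3310 = 122294.56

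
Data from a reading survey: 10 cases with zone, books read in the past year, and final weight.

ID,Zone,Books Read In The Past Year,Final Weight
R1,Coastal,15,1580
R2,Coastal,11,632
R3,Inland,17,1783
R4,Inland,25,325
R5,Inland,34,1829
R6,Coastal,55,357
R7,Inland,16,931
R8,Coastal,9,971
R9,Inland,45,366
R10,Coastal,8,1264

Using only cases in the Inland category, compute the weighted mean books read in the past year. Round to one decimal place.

Inland rows: R3, R4, R5, R7, R9
Weighted sum = 17×1783 + 25×325 + 34×1829 + 16×931 + 45×366
  = 131988
Sum of weights = 1783 + 325 + 1829 + 931 + 366 = 5234
Weighted mean = 131988 / 5234 = 25.217425

25.2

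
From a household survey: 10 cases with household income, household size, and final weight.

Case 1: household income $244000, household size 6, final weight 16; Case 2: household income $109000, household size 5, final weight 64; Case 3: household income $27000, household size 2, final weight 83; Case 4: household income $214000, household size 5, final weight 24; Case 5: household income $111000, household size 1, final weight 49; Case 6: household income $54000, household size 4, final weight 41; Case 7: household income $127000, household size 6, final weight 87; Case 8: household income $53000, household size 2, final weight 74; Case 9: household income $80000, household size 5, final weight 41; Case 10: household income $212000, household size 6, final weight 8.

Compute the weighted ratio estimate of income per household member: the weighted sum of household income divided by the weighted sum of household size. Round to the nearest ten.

Σ wᵢ·y = 45857000
Σ wᵢ·x = 6×16 + 5×64 + 2×83 + 5×24 + 1×49 + 4×41 + 6×87 + 2×74 + 5×41 + 6×8
  = 1838
Ratio = 45857000 / 1838 = 24949.402

24950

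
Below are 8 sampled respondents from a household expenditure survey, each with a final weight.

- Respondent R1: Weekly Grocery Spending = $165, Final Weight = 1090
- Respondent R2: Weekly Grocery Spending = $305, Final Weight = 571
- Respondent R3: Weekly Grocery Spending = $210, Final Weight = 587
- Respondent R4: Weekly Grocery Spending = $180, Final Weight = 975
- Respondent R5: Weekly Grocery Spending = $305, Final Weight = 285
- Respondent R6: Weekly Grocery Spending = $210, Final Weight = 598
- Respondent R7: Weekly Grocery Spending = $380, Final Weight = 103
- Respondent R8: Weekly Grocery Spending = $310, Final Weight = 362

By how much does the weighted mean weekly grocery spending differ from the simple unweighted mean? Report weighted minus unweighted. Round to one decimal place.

-35.7

Unweighted sum = 165 + 305 + 210 + 180 + 305 + 210 + 380 + 310 = 2065
Unweighted mean = 2065 / 8 = 258.125
Weighted sum = 165×1090 + 305×571 + 210×587 + 180×975 + 305×285 + 210×598 + 380×103 + 310×362
  = 179850 + 174155 + 123270 + 175500 + 86925 + 125580 + 39140 + 112220 = 1016640
Sum of weights = 1090 + 571 + 587 + 975 + 285 + 598 + 103 + 362 = 4571
Weighted mean = 1016640 / 4571 = 222.41085
Difference (weighted minus unweighted) = -35.714149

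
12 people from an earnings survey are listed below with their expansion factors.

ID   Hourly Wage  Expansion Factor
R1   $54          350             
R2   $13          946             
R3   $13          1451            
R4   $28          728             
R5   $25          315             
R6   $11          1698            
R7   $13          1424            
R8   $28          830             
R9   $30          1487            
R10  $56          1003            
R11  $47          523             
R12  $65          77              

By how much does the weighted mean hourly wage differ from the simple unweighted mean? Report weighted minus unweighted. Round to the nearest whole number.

Unweighted sum = 54 + 13 + 13 + 28 + 25 + 11 + 13 + 28 + 30 + 56 + 47 + 65 = 383
Unweighted mean = 383 / 12 = 31.916667
Weighted sum = 54×350 + 13×946 + 13×1451 + 28×728 + 25×315 + 11×1698 + 13×1424 + 28×830 + 30×1487 + 56×1003 + 47×523 + 65×77
  = 18900 + 12298 + 18863 + 20384 + 7875 + 18678 + 18512 + 23240 + 44610 + 56168 + 24581 + 5005 = 269114
Sum of weights = 350 + 946 + 1451 + 728 + 315 + 1698 + 1424 + 830 + 1487 + 1003 + 523 + 77 = 10832
Weighted mean = 269114 / 10832 = 24.84435
Difference (weighted minus unweighted) = -7.0723166

-7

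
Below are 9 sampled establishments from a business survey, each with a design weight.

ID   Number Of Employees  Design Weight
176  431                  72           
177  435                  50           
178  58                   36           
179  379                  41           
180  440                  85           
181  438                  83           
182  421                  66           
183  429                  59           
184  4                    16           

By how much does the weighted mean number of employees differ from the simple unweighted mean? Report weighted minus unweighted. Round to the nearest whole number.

51

Unweighted sum = 431 + 435 + 58 + 379 + 440 + 438 + 421 + 429 + 4 = 3035
Unweighted mean = 3035 / 9 = 337.22222
Weighted sum = 431×72 + 435×50 + 58×36 + 379×41 + 440×85 + 438×83 + 421×66 + 429×59 + 4×16
  = 31032 + 21750 + 2088 + 15539 + 37400 + 36354 + 27786 + 25311 + 64 = 197324
Sum of weights = 72 + 50 + 36 + 41 + 85 + 83 + 66 + 59 + 16 = 508
Weighted mean = 197324 / 508 = 388.43307
Difference (weighted minus unweighted) = 51.210849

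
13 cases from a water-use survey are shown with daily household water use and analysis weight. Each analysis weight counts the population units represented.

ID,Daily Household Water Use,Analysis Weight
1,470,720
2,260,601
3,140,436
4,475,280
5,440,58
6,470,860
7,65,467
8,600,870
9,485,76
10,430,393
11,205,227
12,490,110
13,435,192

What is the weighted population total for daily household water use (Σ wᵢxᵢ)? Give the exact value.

Weighted total = 2060580

2060580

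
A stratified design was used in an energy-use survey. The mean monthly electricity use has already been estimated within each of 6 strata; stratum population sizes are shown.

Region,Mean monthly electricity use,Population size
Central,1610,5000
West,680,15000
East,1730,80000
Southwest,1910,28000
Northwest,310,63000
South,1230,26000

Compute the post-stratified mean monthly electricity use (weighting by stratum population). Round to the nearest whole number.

1206

Σ Nₕ·x̄ₕ = 1610×5000 + 680×15000 + 1730×80000 + 1910×28000 + 310×63000 + 1230×26000
  = 8050000 + 10200000 + 138400000 + 53480000 + 19530000 + 31980000 = 261640000
Σ Nₕ = 5000 + 15000 + 80000 + 28000 + 63000 + 26000 = 217000
Overall mean = 261640000 / 217000 = 1205.7143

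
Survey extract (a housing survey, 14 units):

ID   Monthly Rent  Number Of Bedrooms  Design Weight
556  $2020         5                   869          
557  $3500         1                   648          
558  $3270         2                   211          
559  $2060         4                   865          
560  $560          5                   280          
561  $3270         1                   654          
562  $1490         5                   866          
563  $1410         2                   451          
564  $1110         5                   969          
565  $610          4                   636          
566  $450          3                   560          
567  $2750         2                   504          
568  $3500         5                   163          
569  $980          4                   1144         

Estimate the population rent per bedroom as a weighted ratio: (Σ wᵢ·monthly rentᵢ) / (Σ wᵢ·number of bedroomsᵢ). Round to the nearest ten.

Σ wᵢ·y = 15510050
Σ wᵢ·x = 31629
Ratio = 15510050 / 31629 = 490.37434

490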